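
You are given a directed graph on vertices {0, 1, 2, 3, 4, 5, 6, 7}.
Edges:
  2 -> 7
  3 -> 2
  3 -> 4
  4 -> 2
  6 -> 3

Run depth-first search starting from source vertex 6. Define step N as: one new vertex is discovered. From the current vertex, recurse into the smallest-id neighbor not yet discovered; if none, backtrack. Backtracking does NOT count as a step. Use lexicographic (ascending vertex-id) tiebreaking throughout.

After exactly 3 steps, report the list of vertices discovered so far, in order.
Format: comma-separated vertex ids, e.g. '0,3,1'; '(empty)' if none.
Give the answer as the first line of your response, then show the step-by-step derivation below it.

6,3,2

step 1: discover 6; path=6; order=6
step 2: discover 3; path=6>3; order=6,3
step 3: discover 2; path=6>3>2; order=6,3,2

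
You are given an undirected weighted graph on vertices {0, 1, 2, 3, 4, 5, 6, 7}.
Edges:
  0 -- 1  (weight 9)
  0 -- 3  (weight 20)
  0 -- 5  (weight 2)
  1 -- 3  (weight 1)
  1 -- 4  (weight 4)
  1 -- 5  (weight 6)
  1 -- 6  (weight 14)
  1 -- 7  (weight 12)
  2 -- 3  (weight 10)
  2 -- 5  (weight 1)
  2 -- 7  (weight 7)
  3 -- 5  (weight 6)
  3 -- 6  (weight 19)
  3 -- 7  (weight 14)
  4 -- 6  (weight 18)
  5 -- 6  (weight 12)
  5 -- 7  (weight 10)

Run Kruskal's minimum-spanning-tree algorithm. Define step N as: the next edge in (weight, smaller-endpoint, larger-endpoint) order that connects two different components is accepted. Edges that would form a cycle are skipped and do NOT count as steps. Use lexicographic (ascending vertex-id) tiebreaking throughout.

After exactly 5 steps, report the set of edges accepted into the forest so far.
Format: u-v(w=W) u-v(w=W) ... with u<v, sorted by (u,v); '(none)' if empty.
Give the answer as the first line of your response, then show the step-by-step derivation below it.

0-5(w=2) 1-3(w=1) 1-4(w=4) 1-5(w=6) 2-5(w=1)

step 1: add edge 1-3 (w=1); MST = {1-3(w=1)}
step 2: add edge 2-5 (w=1); MST = {1-3(w=1) 2-5(w=1)}
step 3: add edge 0-5 (w=2); MST = {0-5(w=2) 1-3(w=1) 2-5(w=1)}
step 4: add edge 1-4 (w=4); MST = {0-5(w=2) 1-3(w=1) 1-4(w=4) 2-5(w=1)}
step 5: add edge 1-5 (w=6); MST = {0-5(w=2) 1-3(w=1) 1-4(w=4) 1-5(w=6) 2-5(w=1)}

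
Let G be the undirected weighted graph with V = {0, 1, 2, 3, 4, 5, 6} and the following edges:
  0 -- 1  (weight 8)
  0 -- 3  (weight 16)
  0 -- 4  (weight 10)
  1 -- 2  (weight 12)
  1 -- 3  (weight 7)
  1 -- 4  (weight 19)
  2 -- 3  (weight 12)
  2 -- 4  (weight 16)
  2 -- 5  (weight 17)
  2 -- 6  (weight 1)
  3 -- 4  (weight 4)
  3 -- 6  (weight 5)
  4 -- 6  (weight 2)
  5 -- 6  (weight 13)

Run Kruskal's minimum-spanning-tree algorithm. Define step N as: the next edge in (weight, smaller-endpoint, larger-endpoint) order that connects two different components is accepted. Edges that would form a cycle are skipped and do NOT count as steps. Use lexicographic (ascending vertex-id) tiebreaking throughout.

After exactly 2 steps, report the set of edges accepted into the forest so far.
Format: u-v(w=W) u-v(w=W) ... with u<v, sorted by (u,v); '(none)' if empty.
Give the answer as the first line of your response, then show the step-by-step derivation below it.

2-6(w=1) 4-6(w=2)

step 1: add edge 2-6 (w=1); MST = {2-6(w=1)}
step 2: add edge 4-6 (w=2); MST = {2-6(w=1) 4-6(w=2)}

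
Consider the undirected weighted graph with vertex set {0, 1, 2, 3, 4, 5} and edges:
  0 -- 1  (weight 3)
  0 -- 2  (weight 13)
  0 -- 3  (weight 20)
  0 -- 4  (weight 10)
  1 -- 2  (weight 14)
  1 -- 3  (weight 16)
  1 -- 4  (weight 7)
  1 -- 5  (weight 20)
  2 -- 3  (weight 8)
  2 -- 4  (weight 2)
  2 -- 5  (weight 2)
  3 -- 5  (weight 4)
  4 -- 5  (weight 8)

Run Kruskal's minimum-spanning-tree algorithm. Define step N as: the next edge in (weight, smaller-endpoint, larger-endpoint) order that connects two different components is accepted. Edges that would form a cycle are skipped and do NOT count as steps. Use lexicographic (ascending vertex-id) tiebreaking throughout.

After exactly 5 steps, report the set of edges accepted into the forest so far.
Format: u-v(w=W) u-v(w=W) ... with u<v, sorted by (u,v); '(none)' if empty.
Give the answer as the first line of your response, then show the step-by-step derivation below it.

0-1(w=3) 1-4(w=7) 2-4(w=2) 2-5(w=2) 3-5(w=4)

step 1: add edge 2-4 (w=2); MST = {2-4(w=2)}
step 2: add edge 2-5 (w=2); MST = {2-4(w=2) 2-5(w=2)}
step 3: add edge 0-1 (w=3); MST = {0-1(w=3) 2-4(w=2) 2-5(w=2)}
step 4: add edge 3-5 (w=4); MST = {0-1(w=3) 2-4(w=2) 2-5(w=2) 3-5(w=4)}
step 5: add edge 1-4 (w=7); MST = {0-1(w=3) 1-4(w=7) 2-4(w=2) 2-5(w=2) 3-5(w=4)}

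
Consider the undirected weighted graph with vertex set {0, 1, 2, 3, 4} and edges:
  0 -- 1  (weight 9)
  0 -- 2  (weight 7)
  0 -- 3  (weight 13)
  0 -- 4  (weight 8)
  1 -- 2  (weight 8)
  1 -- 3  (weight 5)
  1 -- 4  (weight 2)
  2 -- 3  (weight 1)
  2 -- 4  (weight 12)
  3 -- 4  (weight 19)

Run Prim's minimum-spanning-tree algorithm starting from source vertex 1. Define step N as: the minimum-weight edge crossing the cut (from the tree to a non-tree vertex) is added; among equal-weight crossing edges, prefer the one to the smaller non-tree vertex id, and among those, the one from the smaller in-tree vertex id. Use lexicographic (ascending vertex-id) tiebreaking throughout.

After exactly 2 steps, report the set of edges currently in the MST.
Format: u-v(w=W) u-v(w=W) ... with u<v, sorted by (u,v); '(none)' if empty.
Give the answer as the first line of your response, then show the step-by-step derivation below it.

1-3(w=5) 1-4(w=2)

step 1: add edge 1-4 (w=2); MST = {1-4(w=2)}
step 2: add edge 1-3 (w=5); MST = {1-3(w=5) 1-4(w=2)}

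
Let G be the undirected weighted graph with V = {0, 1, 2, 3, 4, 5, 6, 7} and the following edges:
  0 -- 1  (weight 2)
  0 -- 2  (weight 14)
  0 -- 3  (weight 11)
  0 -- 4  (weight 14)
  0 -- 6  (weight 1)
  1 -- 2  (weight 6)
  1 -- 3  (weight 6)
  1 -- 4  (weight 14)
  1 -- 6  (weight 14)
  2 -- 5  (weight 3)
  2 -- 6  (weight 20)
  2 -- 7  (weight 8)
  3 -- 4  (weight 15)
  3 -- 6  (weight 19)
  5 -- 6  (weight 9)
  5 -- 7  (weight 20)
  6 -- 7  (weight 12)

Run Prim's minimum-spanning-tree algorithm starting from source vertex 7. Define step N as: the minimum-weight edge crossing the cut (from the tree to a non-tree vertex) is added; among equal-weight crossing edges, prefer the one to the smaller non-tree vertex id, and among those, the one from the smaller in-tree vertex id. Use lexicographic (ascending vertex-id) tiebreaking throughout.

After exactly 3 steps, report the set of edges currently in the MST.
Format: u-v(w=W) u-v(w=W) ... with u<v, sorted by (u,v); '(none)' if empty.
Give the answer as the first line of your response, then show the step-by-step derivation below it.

1-2(w=6) 2-5(w=3) 2-7(w=8)

step 1: add edge 2-7 (w=8); MST = {2-7(w=8)}
step 2: add edge 2-5 (w=3); MST = {2-5(w=3) 2-7(w=8)}
step 3: add edge 1-2 (w=6); MST = {1-2(w=6) 2-5(w=3) 2-7(w=8)}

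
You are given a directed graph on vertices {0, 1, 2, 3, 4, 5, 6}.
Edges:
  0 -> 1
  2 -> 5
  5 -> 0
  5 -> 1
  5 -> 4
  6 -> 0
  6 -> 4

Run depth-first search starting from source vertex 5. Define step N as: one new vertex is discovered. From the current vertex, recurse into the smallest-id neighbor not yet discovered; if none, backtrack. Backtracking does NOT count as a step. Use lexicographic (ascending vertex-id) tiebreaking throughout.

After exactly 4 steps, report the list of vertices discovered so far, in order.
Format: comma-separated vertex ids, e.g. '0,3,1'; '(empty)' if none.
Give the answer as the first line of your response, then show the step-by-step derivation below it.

5,0,1,4

step 1: discover 5; path=5; order=5
step 2: discover 0; path=5>0; order=5,0
step 3: discover 1; path=5>0>1; order=5,0,1
step 4: discover 4; path=5>4; order=5,0,1,4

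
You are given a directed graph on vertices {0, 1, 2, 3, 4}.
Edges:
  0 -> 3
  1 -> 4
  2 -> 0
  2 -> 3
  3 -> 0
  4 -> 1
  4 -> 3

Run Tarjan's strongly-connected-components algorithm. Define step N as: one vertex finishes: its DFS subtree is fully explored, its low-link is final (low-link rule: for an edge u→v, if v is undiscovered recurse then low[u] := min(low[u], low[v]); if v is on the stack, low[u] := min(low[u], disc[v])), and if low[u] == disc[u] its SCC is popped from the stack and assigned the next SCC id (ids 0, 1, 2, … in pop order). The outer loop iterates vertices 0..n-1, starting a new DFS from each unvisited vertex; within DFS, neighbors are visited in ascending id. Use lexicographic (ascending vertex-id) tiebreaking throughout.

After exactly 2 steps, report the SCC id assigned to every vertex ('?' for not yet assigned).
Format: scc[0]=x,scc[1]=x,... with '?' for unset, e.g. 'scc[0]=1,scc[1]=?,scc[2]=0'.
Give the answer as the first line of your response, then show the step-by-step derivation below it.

scc[0]=0,scc[1]=?,scc[2]=?,scc[3]=0,scc[4]=?

step 1: low=(low[0]=0,low[1]=?,low[2]=?,low[3]=0,low[4]=?); scc=(scc[0]=?,scc[1]=?,scc[2]=?,scc[3]=?,scc[4]=?)
step 2: low=(low[0]=0,low[1]=?,low[2]=?,low[3]=0,low[4]=?); scc=(scc[0]=0,scc[1]=?,scc[2]=?,scc[3]=0,scc[4]=?)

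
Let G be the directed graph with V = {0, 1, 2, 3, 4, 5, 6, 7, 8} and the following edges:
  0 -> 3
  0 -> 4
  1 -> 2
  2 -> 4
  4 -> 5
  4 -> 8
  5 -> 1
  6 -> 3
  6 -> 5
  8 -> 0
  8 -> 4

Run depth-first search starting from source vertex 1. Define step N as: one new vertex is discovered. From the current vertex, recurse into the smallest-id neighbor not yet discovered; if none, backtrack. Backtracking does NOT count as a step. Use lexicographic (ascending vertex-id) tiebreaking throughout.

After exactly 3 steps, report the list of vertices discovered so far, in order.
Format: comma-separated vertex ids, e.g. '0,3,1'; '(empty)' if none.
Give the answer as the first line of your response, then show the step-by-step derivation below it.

1,2,4

step 1: discover 1; path=1; order=1
step 2: discover 2; path=1>2; order=1,2
step 3: discover 4; path=1>2>4; order=1,2,4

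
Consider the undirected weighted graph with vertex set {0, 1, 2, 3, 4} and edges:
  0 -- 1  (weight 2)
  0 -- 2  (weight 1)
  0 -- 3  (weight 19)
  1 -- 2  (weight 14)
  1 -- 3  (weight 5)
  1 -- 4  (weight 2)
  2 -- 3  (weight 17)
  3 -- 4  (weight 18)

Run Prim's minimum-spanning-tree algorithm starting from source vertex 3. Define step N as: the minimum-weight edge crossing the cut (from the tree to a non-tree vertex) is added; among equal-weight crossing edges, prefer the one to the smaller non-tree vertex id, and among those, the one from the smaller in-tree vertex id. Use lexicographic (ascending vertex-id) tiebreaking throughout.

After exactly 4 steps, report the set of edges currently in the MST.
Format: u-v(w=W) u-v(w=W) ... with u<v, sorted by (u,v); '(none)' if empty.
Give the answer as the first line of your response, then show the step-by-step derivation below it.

0-1(w=2) 0-2(w=1) 1-3(w=5) 1-4(w=2)

step 1: add edge 1-3 (w=5); MST = {1-3(w=5)}
step 2: add edge 0-1 (w=2); MST = {0-1(w=2) 1-3(w=5)}
step 3: add edge 0-2 (w=1); MST = {0-1(w=2) 0-2(w=1) 1-3(w=5)}
step 4: add edge 1-4 (w=2); MST = {0-1(w=2) 0-2(w=1) 1-3(w=5) 1-4(w=2)}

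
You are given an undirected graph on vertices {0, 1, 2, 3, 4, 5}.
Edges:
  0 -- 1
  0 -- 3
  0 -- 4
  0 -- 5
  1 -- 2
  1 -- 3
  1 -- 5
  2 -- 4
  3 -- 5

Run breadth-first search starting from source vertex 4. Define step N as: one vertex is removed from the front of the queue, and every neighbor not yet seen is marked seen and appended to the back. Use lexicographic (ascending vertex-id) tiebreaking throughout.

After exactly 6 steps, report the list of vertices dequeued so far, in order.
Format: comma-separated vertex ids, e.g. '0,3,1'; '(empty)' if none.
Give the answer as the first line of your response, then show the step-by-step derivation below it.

4,0,2,1,3,5

step 1: dequeue 4; queue=[0,2]; order=4
step 2: dequeue 0; queue=[2,1,3,5]; order=4,0
step 3: dequeue 2; queue=[1,3,5]; order=4,0,2
step 4: dequeue 1; queue=[3,5]; order=4,0,2,1
step 5: dequeue 3; queue=[5]; order=4,0,2,1,3
step 6: dequeue 5; queue=[(empty)]; order=4,0,2,1,3,5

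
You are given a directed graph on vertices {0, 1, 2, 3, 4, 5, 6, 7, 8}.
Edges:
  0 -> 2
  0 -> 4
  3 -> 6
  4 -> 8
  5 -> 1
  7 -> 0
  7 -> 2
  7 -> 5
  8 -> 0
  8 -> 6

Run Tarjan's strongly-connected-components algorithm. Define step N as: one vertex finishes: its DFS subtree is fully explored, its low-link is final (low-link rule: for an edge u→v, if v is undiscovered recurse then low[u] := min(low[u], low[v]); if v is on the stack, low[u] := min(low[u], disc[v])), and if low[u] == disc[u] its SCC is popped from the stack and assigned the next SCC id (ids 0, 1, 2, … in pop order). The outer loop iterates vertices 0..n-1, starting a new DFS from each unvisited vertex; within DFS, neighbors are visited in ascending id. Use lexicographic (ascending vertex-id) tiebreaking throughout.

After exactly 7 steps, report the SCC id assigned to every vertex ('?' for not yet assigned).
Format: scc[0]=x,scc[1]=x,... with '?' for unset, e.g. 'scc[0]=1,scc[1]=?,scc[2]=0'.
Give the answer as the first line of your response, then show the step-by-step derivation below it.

scc[0]=2,scc[1]=3,scc[2]=0,scc[3]=4,scc[4]=2,scc[5]=?,scc[6]=1,scc[7]=?,scc[8]=2

step 1: low=(low[0]=0,low[1]=?,low[2]=1,low[3]=?,low[4]=?,low[5]=?,low[6]=?,low[7]=?,low[8]=?); scc=(scc[0]=?,scc[1]=?,scc[2]=0,scc[3]=?,scc[4]=?,scc[5]=?,scc[6]=?,scc[7]=?,scc[8]=?)
step 2: low=(low[0]=0,low[1]=?,low[2]=1,low[3]=?,low[4]=2,low[5]=?,low[6]=4,low[7]=?,low[8]=0); scc=(scc[0]=?,scc[1]=?,scc[2]=0,scc[3]=?,scc[4]=?,scc[5]=?,scc[6]=1,scc[7]=?,scc[8]=?)
step 3: low=(low[0]=0,low[1]=?,low[2]=1,low[3]=?,low[4]=2,low[5]=?,low[6]=4,low[7]=?,low[8]=0); scc=(scc[0]=?,scc[1]=?,scc[2]=0,scc[3]=?,scc[4]=?,scc[5]=?,scc[6]=1,scc[7]=?,scc[8]=?)
step 4: low=(low[0]=0,low[1]=?,low[2]=1,low[3]=?,low[4]=0,low[5]=?,low[6]=4,low[7]=?,low[8]=0); scc=(scc[0]=?,scc[1]=?,scc[2]=0,scc[3]=?,scc[4]=?,scc[5]=?,scc[6]=1,scc[7]=?,scc[8]=?)
step 5: low=(low[0]=0,low[1]=?,low[2]=1,low[3]=?,low[4]=0,low[5]=?,low[6]=4,low[7]=?,low[8]=0); scc=(scc[0]=2,scc[1]=?,scc[2]=0,scc[3]=?,scc[4]=2,scc[5]=?,scc[6]=1,scc[7]=?,scc[8]=2)
step 6: low=(low[0]=0,low[1]=5,low[2]=1,low[3]=?,low[4]=0,low[5]=?,low[6]=4,low[7]=?,low[8]=0); scc=(scc[0]=2,scc[1]=3,scc[2]=0,scc[3]=?,scc[4]=2,scc[5]=?,scc[6]=1,scc[7]=?,scc[8]=2)
step 7: low=(low[0]=0,low[1]=5,low[2]=1,low[3]=6,low[4]=0,low[5]=?,low[6]=4,low[7]=?,low[8]=0); scc=(scc[0]=2,scc[1]=3,scc[2]=0,scc[3]=4,scc[4]=2,scc[5]=?,scc[6]=1,scc[7]=?,scc[8]=2)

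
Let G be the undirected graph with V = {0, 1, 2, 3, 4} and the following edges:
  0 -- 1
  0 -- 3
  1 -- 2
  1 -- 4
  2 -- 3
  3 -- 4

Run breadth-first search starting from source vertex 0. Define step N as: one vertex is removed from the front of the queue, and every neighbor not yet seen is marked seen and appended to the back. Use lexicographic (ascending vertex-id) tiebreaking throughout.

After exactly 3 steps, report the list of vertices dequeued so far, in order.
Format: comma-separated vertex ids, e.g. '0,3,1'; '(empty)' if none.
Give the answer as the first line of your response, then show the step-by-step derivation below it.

0,1,3

step 1: dequeue 0; queue=[1,3]; order=0
step 2: dequeue 1; queue=[3,2,4]; order=0,1
step 3: dequeue 3; queue=[2,4]; order=0,1,3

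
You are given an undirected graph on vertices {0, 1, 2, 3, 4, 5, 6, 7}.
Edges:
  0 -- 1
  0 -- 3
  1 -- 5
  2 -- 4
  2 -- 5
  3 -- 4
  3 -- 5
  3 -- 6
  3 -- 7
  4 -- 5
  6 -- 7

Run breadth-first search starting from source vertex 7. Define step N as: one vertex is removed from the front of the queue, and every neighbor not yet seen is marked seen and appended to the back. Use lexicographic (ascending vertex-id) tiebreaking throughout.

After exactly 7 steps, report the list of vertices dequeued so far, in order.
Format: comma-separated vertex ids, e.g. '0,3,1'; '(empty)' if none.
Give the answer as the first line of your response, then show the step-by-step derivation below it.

7,3,6,0,4,5,1

step 1: dequeue 7; queue=[3,6]; order=7
step 2: dequeue 3; queue=[6,0,4,5]; order=7,3
step 3: dequeue 6; queue=[0,4,5]; order=7,3,6
step 4: dequeue 0; queue=[4,5,1]; order=7,3,6,0
step 5: dequeue 4; queue=[5,1,2]; order=7,3,6,0,4
step 6: dequeue 5; queue=[1,2]; order=7,3,6,0,4,5
step 7: dequeue 1; queue=[2]; order=7,3,6,0,4,5,1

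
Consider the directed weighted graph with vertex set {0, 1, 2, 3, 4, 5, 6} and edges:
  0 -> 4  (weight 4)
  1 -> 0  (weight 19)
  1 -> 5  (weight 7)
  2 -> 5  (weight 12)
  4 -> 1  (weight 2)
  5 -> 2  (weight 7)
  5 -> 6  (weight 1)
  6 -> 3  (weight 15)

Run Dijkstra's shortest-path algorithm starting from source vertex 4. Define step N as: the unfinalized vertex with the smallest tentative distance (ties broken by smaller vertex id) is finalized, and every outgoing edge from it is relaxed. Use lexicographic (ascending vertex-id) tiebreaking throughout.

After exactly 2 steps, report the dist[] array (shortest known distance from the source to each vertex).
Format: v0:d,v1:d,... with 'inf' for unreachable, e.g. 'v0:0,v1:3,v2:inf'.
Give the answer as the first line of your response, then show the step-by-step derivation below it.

v0:21,v1:2,v2:inf,v3:inf,v4:0,v5:9,v6:inf

step 1: dist = v0:inf,v1:2,v2:inf,v3:inf,v4:0,v5:inf,v6:inf
step 2: dist = v0:21,v1:2,v2:inf,v3:inf,v4:0,v5:9,v6:inf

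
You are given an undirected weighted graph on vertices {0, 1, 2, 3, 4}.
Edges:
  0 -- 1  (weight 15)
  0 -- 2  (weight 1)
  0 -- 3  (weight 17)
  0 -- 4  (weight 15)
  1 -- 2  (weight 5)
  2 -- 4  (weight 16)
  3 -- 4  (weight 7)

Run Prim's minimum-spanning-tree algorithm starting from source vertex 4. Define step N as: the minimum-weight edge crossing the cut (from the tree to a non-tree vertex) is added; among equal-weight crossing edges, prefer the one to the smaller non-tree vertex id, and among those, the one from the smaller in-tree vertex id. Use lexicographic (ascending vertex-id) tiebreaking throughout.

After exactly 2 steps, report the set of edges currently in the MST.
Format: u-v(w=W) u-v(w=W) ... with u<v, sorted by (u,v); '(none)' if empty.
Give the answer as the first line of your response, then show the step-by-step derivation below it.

0-4(w=15) 3-4(w=7)

step 1: add edge 3-4 (w=7); MST = {3-4(w=7)}
step 2: add edge 0-4 (w=15); MST = {0-4(w=15) 3-4(w=7)}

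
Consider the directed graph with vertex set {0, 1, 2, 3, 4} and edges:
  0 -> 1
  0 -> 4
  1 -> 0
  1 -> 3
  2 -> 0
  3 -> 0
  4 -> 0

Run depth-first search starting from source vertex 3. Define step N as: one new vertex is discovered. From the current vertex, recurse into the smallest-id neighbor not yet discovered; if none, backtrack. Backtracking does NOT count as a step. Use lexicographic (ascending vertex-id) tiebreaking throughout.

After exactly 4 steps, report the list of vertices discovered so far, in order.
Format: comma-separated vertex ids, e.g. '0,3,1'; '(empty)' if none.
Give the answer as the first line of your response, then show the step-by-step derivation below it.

3,0,1,4

step 1: discover 3; path=3; order=3
step 2: discover 0; path=3>0; order=3,0
step 3: discover 1; path=3>0>1; order=3,0,1
step 4: discover 4; path=3>0>4; order=3,0,1,4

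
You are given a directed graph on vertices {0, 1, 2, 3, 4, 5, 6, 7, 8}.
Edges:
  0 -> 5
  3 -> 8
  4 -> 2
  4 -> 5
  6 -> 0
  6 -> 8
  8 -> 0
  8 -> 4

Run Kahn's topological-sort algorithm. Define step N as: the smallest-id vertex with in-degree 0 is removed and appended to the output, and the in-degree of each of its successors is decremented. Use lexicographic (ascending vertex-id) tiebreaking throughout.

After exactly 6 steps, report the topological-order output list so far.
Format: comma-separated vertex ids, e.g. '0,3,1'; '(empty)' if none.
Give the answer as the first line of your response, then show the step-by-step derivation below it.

1,3,6,7,8,0

step 1: output 1; order=[1]; indeg=(2,0,1,0,1,2,0,0,2)
step 2: output 3; order=[1,3]; indeg=(2,0,1,0,1,2,0,0,1)
step 3: output 6; order=[1,3,6]; indeg=(1,0,1,0,1,2,0,0,0)
step 4: output 7; order=[1,3,6,7]; indeg=(1,0,1,0,1,2,0,0,0)
step 5: output 8; order=[1,3,6,7,8]; indeg=(0,0,1,0,0,2,0,0,0)
step 6: output 0; order=[1,3,6,7,8,0]; indeg=(0,0,1,0,0,1,0,0,0)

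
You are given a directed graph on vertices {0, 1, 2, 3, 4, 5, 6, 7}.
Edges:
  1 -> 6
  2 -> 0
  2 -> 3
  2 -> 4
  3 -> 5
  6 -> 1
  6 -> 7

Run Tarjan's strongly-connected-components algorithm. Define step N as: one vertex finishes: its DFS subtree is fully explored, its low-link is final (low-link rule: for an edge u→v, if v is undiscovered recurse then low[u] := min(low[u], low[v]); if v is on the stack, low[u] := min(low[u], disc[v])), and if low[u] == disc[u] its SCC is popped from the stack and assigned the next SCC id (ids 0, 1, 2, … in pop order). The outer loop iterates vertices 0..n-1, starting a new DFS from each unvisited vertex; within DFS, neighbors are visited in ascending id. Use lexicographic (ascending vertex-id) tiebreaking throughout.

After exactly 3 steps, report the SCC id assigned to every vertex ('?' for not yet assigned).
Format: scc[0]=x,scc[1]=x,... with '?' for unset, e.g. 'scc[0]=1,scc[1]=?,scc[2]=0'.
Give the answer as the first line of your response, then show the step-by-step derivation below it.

scc[0]=0,scc[1]=?,scc[2]=?,scc[3]=?,scc[4]=?,scc[5]=?,scc[6]=?,scc[7]=1

step 1: low=(low[0]=0,low[1]=?,low[2]=?,low[3]=?,low[4]=?,low[5]=?,low[6]=?,low[7]=?); scc=(scc[0]=0,scc[1]=?,scc[2]=?,scc[3]=?,scc[4]=?,scc[5]=?,scc[6]=?,scc[7]=?)
step 2: low=(low[0]=0,low[1]=1,low[2]=?,low[3]=?,low[4]=?,low[5]=?,low[6]=1,low[7]=3); scc=(scc[0]=0,scc[1]=?,scc[2]=?,scc[3]=?,scc[4]=?,scc[5]=?,scc[6]=?,scc[7]=1)
step 3: low=(low[0]=0,low[1]=1,low[2]=?,low[3]=?,low[4]=?,low[5]=?,low[6]=1,low[7]=3); scc=(scc[0]=0,scc[1]=?,scc[2]=?,scc[3]=?,scc[4]=?,scc[5]=?,scc[6]=?,scc[7]=1)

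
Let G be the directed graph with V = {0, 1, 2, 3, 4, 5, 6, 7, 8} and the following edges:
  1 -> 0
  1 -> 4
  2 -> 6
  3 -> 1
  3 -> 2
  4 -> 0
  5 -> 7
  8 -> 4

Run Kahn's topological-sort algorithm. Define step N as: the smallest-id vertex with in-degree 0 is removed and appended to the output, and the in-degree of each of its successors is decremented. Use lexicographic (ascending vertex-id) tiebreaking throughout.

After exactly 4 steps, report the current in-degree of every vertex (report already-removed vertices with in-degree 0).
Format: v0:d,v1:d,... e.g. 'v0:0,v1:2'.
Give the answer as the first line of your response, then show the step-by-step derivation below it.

v0:1,v1:0,v2:0,v3:0,v4:1,v5:0,v6:0,v7:0,v8:0

step 1: output 3; order=[3]; indeg=(2,0,0,0,2,0,1,1,0)
step 2: output 1; order=[3,1]; indeg=(1,0,0,0,1,0,1,1,0)
step 3: output 2; order=[3,1,2]; indeg=(1,0,0,0,1,0,0,1,0)
step 4: output 5; order=[3,1,2,5]; indeg=(1,0,0,0,1,0,0,0,0)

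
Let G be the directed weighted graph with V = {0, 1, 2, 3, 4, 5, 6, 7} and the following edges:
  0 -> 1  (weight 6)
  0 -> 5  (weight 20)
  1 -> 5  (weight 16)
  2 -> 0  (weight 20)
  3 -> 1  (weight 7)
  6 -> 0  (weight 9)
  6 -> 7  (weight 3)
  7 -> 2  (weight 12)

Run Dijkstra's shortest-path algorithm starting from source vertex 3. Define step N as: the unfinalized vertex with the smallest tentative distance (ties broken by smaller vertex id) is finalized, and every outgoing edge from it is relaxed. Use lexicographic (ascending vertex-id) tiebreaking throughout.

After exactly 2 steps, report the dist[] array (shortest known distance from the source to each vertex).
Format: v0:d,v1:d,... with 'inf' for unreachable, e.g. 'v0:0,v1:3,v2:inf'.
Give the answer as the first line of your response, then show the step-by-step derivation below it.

v0:inf,v1:7,v2:inf,v3:0,v4:inf,v5:23,v6:inf,v7:inf

step 1: dist = v0:inf,v1:7,v2:inf,v3:0,v4:inf,v5:inf,v6:inf,v7:inf
step 2: dist = v0:inf,v1:7,v2:inf,v3:0,v4:inf,v5:23,v6:inf,v7:inf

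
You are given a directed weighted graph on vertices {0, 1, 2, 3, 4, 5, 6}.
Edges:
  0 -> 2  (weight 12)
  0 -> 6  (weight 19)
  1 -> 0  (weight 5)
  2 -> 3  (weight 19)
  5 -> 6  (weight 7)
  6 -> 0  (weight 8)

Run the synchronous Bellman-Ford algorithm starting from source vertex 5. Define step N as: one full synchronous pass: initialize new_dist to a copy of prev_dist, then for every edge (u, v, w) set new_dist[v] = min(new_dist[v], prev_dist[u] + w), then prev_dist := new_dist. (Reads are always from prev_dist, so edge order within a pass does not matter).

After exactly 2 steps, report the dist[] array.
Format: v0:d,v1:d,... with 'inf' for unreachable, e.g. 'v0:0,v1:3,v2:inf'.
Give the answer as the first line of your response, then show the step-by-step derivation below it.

v0:15,v1:inf,v2:inf,v3:inf,v4:inf,v5:0,v6:7

step 1: dist = v0:inf,v1:inf,v2:inf,v3:inf,v4:inf,v5:0,v6:7
step 2: dist = v0:15,v1:inf,v2:inf,v3:inf,v4:inf,v5:0,v6:7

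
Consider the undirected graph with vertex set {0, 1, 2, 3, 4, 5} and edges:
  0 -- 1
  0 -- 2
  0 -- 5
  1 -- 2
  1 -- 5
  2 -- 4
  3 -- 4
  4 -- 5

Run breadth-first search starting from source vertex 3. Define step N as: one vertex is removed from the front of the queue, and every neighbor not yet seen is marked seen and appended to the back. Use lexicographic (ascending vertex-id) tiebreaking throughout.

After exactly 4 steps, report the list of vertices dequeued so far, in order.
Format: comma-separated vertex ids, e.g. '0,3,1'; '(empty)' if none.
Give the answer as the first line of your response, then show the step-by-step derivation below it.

3,4,2,5

step 1: dequeue 3; queue=[4]; order=3
step 2: dequeue 4; queue=[2,5]; order=3,4
step 3: dequeue 2; queue=[5,0,1]; order=3,4,2
step 4: dequeue 5; queue=[0,1]; order=3,4,2,5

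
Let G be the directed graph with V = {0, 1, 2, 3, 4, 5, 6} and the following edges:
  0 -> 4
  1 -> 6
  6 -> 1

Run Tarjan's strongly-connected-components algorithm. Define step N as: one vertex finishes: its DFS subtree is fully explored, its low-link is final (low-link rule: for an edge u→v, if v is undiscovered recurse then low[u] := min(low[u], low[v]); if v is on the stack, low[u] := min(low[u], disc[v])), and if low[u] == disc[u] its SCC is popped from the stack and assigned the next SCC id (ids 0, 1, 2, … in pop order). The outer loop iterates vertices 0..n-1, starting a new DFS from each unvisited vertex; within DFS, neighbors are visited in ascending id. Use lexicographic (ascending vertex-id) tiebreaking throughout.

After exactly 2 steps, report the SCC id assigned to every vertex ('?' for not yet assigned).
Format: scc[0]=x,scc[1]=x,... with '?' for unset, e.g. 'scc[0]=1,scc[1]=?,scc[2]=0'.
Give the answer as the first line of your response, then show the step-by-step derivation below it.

scc[0]=1,scc[1]=?,scc[2]=?,scc[3]=?,scc[4]=0,scc[5]=?,scc[6]=?

step 1: low=(low[0]=0,low[1]=?,low[2]=?,low[3]=?,low[4]=1,low[5]=?,low[6]=?); scc=(scc[0]=?,scc[1]=?,scc[2]=?,scc[3]=?,scc[4]=0,scc[5]=?,scc[6]=?)
step 2: low=(low[0]=0,low[1]=?,low[2]=?,low[3]=?,low[4]=1,low[5]=?,low[6]=?); scc=(scc[0]=1,scc[1]=?,scc[2]=?,scc[3]=?,scc[4]=0,scc[5]=?,scc[6]=?)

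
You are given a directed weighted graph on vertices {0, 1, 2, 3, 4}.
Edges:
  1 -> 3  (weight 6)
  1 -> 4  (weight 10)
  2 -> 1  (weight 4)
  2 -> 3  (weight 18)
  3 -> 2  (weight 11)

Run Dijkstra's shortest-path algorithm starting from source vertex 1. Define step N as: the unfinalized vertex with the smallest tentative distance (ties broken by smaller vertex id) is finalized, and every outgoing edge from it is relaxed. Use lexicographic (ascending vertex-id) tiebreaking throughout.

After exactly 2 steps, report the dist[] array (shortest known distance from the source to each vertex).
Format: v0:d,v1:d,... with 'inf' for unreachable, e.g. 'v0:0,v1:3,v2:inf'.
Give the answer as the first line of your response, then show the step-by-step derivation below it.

v0:inf,v1:0,v2:17,v3:6,v4:10

step 1: dist = v0:inf,v1:0,v2:inf,v3:6,v4:10
step 2: dist = v0:inf,v1:0,v2:17,v3:6,v4:10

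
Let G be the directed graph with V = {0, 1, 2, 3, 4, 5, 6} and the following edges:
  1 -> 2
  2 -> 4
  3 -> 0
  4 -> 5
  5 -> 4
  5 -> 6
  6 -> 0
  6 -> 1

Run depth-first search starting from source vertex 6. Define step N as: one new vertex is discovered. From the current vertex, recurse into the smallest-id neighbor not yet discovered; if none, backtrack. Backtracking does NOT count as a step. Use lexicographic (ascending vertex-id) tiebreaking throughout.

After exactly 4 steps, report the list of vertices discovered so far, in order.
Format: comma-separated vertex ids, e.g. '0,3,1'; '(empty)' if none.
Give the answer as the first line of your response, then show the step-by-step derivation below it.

6,0,1,2

step 1: discover 6; path=6; order=6
step 2: discover 0; path=6>0; order=6,0
step 3: discover 1; path=6>1; order=6,0,1
step 4: discover 2; path=6>1>2; order=6,0,1,2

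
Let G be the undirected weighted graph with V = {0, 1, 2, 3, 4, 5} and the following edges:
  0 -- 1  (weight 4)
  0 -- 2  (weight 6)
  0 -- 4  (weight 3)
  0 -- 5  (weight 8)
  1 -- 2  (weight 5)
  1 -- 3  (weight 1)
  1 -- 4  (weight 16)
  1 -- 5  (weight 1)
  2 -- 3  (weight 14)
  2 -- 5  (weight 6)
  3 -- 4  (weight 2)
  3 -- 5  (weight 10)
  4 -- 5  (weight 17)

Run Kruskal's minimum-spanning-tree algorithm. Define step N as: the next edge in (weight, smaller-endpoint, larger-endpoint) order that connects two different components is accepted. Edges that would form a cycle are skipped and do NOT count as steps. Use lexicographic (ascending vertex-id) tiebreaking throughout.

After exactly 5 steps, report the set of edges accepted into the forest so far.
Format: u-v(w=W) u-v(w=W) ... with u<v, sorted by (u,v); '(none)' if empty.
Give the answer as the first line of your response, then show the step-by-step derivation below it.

0-4(w=3) 1-2(w=5) 1-3(w=1) 1-5(w=1) 3-4(w=2)

step 1: add edge 1-3 (w=1); MST = {1-3(w=1)}
step 2: add edge 1-5 (w=1); MST = {1-3(w=1) 1-5(w=1)}
step 3: add edge 3-4 (w=2); MST = {1-3(w=1) 1-5(w=1) 3-4(w=2)}
step 4: add edge 0-4 (w=3); MST = {0-4(w=3) 1-3(w=1) 1-5(w=1) 3-4(w=2)}
step 5: add edge 1-2 (w=5); MST = {0-4(w=3) 1-2(w=5) 1-3(w=1) 1-5(w=1) 3-4(w=2)}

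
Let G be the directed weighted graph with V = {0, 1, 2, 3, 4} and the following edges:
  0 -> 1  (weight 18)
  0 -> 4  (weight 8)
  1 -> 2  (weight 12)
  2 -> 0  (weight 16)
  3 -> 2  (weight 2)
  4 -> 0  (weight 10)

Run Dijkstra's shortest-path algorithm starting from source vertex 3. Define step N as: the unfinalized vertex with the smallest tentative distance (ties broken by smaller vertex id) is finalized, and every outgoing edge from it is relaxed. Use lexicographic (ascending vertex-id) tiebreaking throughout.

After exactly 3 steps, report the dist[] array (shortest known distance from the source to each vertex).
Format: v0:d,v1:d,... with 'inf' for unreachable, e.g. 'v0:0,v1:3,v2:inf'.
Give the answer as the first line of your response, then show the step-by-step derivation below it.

v0:18,v1:36,v2:2,v3:0,v4:26

step 1: dist = v0:inf,v1:inf,v2:2,v3:0,v4:inf
step 2: dist = v0:18,v1:inf,v2:2,v3:0,v4:inf
step 3: dist = v0:18,v1:36,v2:2,v3:0,v4:26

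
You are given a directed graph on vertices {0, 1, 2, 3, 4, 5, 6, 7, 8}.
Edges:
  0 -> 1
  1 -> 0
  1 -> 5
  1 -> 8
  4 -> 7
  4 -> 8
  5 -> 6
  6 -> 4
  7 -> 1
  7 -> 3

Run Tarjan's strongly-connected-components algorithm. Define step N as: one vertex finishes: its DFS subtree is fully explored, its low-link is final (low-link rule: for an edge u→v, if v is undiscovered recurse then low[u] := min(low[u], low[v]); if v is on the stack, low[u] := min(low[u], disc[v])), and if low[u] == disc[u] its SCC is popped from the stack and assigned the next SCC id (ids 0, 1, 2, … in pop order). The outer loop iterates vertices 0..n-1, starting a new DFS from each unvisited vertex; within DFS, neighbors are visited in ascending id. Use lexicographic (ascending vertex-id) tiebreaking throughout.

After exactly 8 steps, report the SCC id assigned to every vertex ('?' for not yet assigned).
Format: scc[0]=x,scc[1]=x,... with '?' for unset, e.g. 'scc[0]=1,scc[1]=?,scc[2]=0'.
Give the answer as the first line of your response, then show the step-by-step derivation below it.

scc[0]=2,scc[1]=2,scc[2]=?,scc[3]=0,scc[4]=2,scc[5]=2,scc[6]=2,scc[7]=2,scc[8]=1

step 1: low=(low[0]=0,low[1]=0,low[2]=?,low[3]=6,low[4]=4,low[5]=2,low[6]=3,low[7]=1,low[8]=?); scc=(scc[0]=?,scc[1]=?,scc[2]=?,scc[3]=0,scc[4]=?,scc[5]=?,scc[6]=?,scc[7]=?,scc[8]=?)
step 2: low=(low[0]=0,low[1]=0,low[2]=?,low[3]=6,low[4]=4,low[5]=2,low[6]=3,low[7]=1,low[8]=?); scc=(scc[0]=?,scc[1]=?,scc[2]=?,scc[3]=0,scc[4]=?,scc[5]=?,scc[6]=?,scc[7]=?,scc[8]=?)
step 3: low=(low[0]=0,low[1]=0,low[2]=?,low[3]=6,low[4]=1,low[5]=2,low[6]=3,low[7]=1,low[8]=7); scc=(scc[0]=?,scc[1]=?,scc[2]=?,scc[3]=0,scc[4]=?,scc[5]=?,scc[6]=?,scc[7]=?,scc[8]=1)
step 4: low=(low[0]=0,low[1]=0,low[2]=?,low[3]=6,low[4]=1,low[5]=2,low[6]=3,low[7]=1,low[8]=7); scc=(scc[0]=?,scc[1]=?,scc[2]=?,scc[3]=0,scc[4]=?,scc[5]=?,scc[6]=?,scc[7]=?,scc[8]=1)
step 5: low=(low[0]=0,low[1]=0,low[2]=?,low[3]=6,low[4]=1,low[5]=2,low[6]=1,low[7]=1,low[8]=7); scc=(scc[0]=?,scc[1]=?,scc[2]=?,scc[3]=0,scc[4]=?,scc[5]=?,scc[6]=?,scc[7]=?,scc[8]=1)
step 6: low=(low[0]=0,low[1]=0,low[2]=?,low[3]=6,low[4]=1,low[5]=1,low[6]=1,low[7]=1,low[8]=7); scc=(scc[0]=?,scc[1]=?,scc[2]=?,scc[3]=0,scc[4]=?,scc[5]=?,scc[6]=?,scc[7]=?,scc[8]=1)
step 7: low=(low[0]=0,low[1]=0,low[2]=?,low[3]=6,low[4]=1,low[5]=1,low[6]=1,low[7]=1,low[8]=7); scc=(scc[0]=?,scc[1]=?,scc[2]=?,scc[3]=0,scc[4]=?,scc[5]=?,scc[6]=?,scc[7]=?,scc[8]=1)
step 8: low=(low[0]=0,low[1]=0,low[2]=?,low[3]=6,low[4]=1,low[5]=1,low[6]=1,low[7]=1,low[8]=7); scc=(scc[0]=2,scc[1]=2,scc[2]=?,scc[3]=0,scc[4]=2,scc[5]=2,scc[6]=2,scc[7]=2,scc[8]=1)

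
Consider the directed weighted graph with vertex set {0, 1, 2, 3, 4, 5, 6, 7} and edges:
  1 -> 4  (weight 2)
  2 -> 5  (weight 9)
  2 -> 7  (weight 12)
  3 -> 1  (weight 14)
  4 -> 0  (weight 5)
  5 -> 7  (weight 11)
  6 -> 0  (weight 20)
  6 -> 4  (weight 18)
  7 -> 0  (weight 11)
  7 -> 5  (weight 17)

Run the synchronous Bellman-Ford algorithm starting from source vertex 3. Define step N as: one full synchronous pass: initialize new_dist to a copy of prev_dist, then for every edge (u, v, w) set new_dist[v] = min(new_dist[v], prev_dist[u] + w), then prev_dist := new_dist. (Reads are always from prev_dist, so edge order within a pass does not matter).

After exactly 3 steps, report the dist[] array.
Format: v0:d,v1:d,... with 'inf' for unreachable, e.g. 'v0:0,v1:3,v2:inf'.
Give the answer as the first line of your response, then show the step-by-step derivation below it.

v0:21,v1:14,v2:inf,v3:0,v4:16,v5:inf,v6:inf,v7:inf

step 1: dist = v0:inf,v1:14,v2:inf,v3:0,v4:inf,v5:inf,v6:inf,v7:inf
step 2: dist = v0:inf,v1:14,v2:inf,v3:0,v4:16,v5:inf,v6:inf,v7:inf
step 3: dist = v0:21,v1:14,v2:inf,v3:0,v4:16,v5:inf,v6:inf,v7:inf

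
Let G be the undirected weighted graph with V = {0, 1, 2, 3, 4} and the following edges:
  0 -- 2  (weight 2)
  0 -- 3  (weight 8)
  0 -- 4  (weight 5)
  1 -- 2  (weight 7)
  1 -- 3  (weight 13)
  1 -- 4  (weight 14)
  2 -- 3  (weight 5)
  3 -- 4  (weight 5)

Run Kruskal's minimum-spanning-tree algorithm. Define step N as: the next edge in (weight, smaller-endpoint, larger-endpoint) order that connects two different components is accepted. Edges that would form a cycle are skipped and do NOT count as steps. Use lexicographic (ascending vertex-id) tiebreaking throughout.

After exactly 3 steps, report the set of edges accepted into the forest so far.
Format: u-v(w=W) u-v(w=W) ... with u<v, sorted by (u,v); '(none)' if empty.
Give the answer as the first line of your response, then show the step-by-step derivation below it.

0-2(w=2) 0-4(w=5) 2-3(w=5)

step 1: add edge 0-2 (w=2); MST = {0-2(w=2)}
step 2: add edge 0-4 (w=5); MST = {0-2(w=2) 0-4(w=5)}
step 3: add edge 2-3 (w=5); MST = {0-2(w=2) 0-4(w=5) 2-3(w=5)}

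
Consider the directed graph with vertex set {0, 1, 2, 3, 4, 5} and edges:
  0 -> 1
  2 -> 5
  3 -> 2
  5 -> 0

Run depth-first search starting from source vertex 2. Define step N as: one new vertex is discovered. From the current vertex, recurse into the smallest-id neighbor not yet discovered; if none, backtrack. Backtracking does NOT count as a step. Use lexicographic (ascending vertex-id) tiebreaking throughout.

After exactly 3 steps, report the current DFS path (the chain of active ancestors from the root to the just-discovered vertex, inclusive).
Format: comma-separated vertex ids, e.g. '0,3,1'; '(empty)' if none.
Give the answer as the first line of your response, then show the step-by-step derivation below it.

2,5,0

step 1: discover 2; path=2; order=2
step 2: discover 5; path=2>5; order=2,5
step 3: discover 0; path=2>5>0; order=2,5,0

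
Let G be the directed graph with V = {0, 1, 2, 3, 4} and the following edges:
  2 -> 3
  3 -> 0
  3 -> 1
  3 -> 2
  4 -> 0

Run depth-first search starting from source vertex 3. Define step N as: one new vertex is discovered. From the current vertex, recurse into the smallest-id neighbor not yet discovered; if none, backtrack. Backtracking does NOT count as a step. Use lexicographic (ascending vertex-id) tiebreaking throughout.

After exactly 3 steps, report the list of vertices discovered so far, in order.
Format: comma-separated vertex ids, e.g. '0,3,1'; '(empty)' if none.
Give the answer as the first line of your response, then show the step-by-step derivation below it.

3,0,1

step 1: discover 3; path=3; order=3
step 2: discover 0; path=3>0; order=3,0
step 3: discover 1; path=3>1; order=3,0,1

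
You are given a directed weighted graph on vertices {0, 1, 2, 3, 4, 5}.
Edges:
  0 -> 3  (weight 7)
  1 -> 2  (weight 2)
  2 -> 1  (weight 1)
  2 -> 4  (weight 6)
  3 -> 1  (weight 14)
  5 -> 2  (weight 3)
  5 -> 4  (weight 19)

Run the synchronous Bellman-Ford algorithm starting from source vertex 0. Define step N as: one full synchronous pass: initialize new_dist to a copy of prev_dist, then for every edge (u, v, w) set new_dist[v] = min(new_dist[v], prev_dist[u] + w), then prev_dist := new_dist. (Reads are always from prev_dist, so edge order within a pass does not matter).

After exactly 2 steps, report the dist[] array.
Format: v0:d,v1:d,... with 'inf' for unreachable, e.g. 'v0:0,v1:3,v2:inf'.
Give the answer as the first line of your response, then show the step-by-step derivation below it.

v0:0,v1:21,v2:inf,v3:7,v4:inf,v5:inf

step 1: dist = v0:0,v1:inf,v2:inf,v3:7,v4:inf,v5:inf
step 2: dist = v0:0,v1:21,v2:inf,v3:7,v4:inf,v5:inf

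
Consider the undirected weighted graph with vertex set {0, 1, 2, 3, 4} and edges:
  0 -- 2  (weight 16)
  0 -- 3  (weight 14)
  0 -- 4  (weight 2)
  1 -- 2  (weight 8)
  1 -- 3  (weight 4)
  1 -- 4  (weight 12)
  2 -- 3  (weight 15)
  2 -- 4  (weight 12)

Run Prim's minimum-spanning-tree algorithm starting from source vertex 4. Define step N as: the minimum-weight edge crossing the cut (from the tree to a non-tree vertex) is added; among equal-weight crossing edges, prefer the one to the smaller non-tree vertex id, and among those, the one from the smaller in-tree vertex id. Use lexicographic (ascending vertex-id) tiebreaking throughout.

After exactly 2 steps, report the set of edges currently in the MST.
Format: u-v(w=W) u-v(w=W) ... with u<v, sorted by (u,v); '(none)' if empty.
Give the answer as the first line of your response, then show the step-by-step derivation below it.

0-4(w=2) 1-4(w=12)

step 1: add edge 0-4 (w=2); MST = {0-4(w=2)}
step 2: add edge 1-4 (w=12); MST = {0-4(w=2) 1-4(w=12)}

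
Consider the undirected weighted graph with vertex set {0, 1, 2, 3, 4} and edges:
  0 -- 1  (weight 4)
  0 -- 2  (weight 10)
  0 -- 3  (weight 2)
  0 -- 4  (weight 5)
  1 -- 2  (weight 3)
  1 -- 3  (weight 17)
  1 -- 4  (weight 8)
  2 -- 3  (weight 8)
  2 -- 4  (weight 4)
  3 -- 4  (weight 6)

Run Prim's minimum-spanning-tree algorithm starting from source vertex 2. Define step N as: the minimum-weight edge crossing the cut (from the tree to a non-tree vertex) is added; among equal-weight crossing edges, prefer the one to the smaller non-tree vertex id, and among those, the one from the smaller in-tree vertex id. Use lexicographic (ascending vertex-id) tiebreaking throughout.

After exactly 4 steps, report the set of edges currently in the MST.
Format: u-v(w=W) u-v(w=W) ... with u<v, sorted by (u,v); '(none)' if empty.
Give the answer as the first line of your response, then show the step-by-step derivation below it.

0-1(w=4) 0-3(w=2) 1-2(w=3) 2-4(w=4)

step 1: add edge 1-2 (w=3); MST = {1-2(w=3)}
step 2: add edge 0-1 (w=4); MST = {0-1(w=4) 1-2(w=3)}
step 3: add edge 0-3 (w=2); MST = {0-1(w=4) 0-3(w=2) 1-2(w=3)}
step 4: add edge 2-4 (w=4); MST = {0-1(w=4) 0-3(w=2) 1-2(w=3) 2-4(w=4)}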